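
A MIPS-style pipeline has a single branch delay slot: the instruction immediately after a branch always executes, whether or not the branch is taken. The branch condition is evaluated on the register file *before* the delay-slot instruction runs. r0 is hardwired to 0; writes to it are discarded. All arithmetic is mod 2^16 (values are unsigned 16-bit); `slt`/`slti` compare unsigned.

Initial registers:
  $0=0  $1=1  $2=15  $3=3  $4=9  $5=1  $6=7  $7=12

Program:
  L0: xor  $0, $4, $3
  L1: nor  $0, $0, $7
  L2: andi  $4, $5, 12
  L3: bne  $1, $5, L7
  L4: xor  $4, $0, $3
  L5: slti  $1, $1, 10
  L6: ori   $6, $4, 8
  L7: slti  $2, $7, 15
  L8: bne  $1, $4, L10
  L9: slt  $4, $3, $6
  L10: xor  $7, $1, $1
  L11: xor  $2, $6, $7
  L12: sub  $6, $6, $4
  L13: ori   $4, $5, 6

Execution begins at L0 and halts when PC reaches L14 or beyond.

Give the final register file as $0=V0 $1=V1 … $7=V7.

[0] xor  $0, $4, $3  →  {$0:0, $1:1, $2:15, $3:3, $4:9, $5:1, $6:7, $7:12}
[1] nor  $0, $0, $7  →  {$0:0, $1:1, $2:15, $3:3, $4:9, $5:1, $6:7, $7:12}
[2] andi  $4, $5, 12  →  {$0:0, $1:1, $2:15, $3:3, $4:0, $5:1, $6:7, $7:12}
[3] bne  $1, $5, L7  →  {$0:0, $1:1, $2:15, $3:3, $4:0, $5:1, $6:7, $7:12}  ⟨branch fallthrough⟩
[4] xor  $4, $0, $3  →  {$0:0, $1:1, $2:15, $3:3, $4:3, $5:1, $6:7, $7:12}
[5] slti  $1, $1, 10  →  {$0:0, $1:1, $2:15, $3:3, $4:3, $5:1, $6:7, $7:12}
[6] ori   $6, $4, 8  →  {$0:0, $1:1, $2:15, $3:3, $4:3, $5:1, $6:11, $7:12}
[7] slti  $2, $7, 15  →  {$0:0, $1:1, $2:1, $3:3, $4:3, $5:1, $6:11, $7:12}
[8] bne  $1, $4, L10  →  {$0:0, $1:1, $2:1, $3:3, $4:3, $5:1, $6:11, $7:12}  ⟨branch taken⟩
[9] slt  $4, $3, $6  →  {$0:0, $1:1, $2:1, $3:3, $4:1, $5:1, $6:11, $7:12}
[10] xor  $7, $1, $1  →  {$0:0, $1:1, $2:1, $3:3, $4:1, $5:1, $6:11, $7:0}
[11] xor  $2, $6, $7  →  {$0:0, $1:1, $2:11, $3:3, $4:1, $5:1, $6:11, $7:0}
[12] sub  $6, $6, $4  →  {$0:0, $1:1, $2:11, $3:3, $4:1, $5:1, $6:10, $7:0}
[13] ori   $4, $5, 6  →  {$0:0, $1:1, $2:11, $3:3, $4:7, $5:1, $6:10, $7:0}

$0=0 $1=1 $2=11 $3=3 $4=7 $5=1 $6=10 $7=0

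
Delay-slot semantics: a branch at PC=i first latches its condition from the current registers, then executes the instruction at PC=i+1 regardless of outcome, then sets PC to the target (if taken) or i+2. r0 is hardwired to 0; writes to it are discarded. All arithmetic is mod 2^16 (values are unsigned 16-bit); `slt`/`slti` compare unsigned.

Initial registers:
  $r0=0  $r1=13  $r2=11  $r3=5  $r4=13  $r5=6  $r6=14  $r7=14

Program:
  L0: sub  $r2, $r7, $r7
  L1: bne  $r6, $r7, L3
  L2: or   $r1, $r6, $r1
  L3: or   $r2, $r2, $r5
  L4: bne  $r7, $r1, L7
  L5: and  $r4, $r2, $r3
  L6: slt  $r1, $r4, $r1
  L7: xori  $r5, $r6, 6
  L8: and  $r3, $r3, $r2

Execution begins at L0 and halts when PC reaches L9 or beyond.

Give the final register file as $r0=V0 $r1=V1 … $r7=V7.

$r0=0 $r1=15 $r2=6 $r3=4 $r4=4 $r5=8 $r6=14 $r7=14

PC=0  sub  $r2, $r7, $r7     | $r0=0 $r1=13 $r2=0 $r3=5 $r4=13 $r5=6 $r6=14 $r7=14
PC=1  bne  $r6, $r7, L3      | $r0=0 $r1=13 $r2=0 $r3=5 $r4=13 $r5=6 $r6=14 $r7=14  [not taken]
PC=2  or   $r1, $r6, $r1     | $r0=0 $r1=15 $r2=0 $r3=5 $r4=13 $r5=6 $r6=14 $r7=14
PC=3  or   $r2, $r2, $r5     | $r0=0 $r1=15 $r2=6 $r3=5 $r4=13 $r5=6 $r6=14 $r7=14
PC=4  bne  $r7, $r1, L7      | $r0=0 $r1=15 $r2=6 $r3=5 $r4=13 $r5=6 $r6=14 $r7=14  [TAKEN]
PC=5  and  $r4, $r2, $r3     | $r0=0 $r1=15 $r2=6 $r3=5 $r4=4 $r5=6 $r6=14 $r7=14
PC=7  xori  $r5, $r6, 6      | $r0=0 $r1=15 $r2=6 $r3=5 $r4=4 $r5=8 $r6=14 $r7=14
PC=8  and  $r3, $r3, $r2     | $r0=0 $r1=15 $r2=6 $r3=4 $r4=4 $r5=8 $r6=14 $r7=14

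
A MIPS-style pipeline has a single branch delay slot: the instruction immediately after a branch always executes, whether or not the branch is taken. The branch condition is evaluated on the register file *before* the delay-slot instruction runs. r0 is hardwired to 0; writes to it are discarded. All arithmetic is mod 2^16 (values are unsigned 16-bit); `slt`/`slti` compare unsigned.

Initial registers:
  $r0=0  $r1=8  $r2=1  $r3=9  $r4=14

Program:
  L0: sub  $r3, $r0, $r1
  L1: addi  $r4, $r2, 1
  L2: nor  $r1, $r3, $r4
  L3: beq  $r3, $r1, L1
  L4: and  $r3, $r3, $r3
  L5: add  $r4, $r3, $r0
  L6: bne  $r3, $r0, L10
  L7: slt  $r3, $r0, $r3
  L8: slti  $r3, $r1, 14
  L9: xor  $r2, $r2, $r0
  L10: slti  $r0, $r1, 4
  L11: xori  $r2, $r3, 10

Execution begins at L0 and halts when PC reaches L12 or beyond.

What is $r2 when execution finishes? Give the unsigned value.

11

  step pc=0: sub  $r3, $r0, $r1  regs=(0,8,1,65528,14)
  step pc=1: addi  $r4, $r2, 1  regs=(0,8,1,65528,2)
  step pc=2: nor  $r1, $r3, $r4  regs=(0,5,1,65528,2)
  step pc=3: beq  $r3, $r1, L1  cond=F  regs=(0,5,1,65528,2)
  step pc=4: and  $r3, $r3, $r3  regs=(0,5,1,65528,2)
  step pc=5: add  $r4, $r3, $r0  regs=(0,5,1,65528,65528)
  step pc=6: bne  $r3, $r0, L10  cond=T  regs=(0,5,1,65528,65528)
  step pc=7: slt  $r3, $r0, $r3  regs=(0,5,1,1,65528)
  step pc=10: slti  $r0, $r1, 4  regs=(0,5,1,1,65528)
  step pc=11: xori  $r2, $r3, 10  regs=(0,5,11,1,65528)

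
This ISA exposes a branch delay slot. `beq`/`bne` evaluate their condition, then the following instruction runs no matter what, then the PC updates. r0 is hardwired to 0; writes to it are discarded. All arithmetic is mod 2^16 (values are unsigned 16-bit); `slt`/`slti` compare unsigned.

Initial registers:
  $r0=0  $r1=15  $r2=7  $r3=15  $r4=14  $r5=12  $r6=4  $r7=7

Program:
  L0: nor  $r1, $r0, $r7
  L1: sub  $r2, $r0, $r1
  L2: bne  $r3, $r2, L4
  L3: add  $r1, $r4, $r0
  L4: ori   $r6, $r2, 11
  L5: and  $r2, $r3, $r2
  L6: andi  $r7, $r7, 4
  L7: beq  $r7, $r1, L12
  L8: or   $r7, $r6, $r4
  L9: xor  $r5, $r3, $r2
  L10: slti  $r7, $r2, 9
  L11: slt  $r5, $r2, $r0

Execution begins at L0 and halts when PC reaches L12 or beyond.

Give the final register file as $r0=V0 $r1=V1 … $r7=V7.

#0 nor  $r1, $r0, $r7 ; 0/65528/7/15/14/12/4/7
#1 sub  $r2, $r0, $r1 ; 0/65528/8/15/14/12/4/7
#2 bne  $r3, $r2, L4 ; 0/65528/8/15/14/12/4/7 ; →target
#3 add  $r1, $r4, $r0 ; 0/14/8/15/14/12/4/7
#4 ori   $r6, $r2, 11 ; 0/14/8/15/14/12/11/7
#5 and  $r2, $r3, $r2 ; 0/14/8/15/14/12/11/7
#6 andi  $r7, $r7, 4 ; 0/14/8/15/14/12/11/4
#7 beq  $r7, $r1, L12 ; 0/14/8/15/14/12/11/4 ; →fallthru
#8 or   $r7, $r6, $r4 ; 0/14/8/15/14/12/11/15
#9 xor  $r5, $r3, $r2 ; 0/14/8/15/14/7/11/15
#10 slti  $r7, $r2, 9 ; 0/14/8/15/14/7/11/1
#11 slt  $r5, $r2, $r0 ; 0/14/8/15/14/0/11/1

$r0=0 $r1=14 $r2=8 $r3=15 $r4=14 $r5=0 $r6=11 $r7=1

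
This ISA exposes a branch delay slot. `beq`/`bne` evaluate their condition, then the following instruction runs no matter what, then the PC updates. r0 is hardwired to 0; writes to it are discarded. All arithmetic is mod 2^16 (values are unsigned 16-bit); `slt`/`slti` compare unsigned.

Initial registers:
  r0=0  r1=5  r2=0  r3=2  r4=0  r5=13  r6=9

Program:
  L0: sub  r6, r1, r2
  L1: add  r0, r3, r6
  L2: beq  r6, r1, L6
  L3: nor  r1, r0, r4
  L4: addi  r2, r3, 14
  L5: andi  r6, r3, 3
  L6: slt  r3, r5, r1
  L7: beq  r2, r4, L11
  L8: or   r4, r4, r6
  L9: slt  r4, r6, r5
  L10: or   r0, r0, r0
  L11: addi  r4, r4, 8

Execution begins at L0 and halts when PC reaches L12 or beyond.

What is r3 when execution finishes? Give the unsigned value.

#0 sub  r6, r1, r2 ; 0/5/0/2/0/13/5
#1 add  r0, r3, r6 ; 0/5/0/2/0/13/5
#2 beq  r6, r1, L6 ; 0/5/0/2/0/13/5 ; →target
#3 nor  r1, r0, r4 ; 0/65535/0/2/0/13/5
#6 slt  r3, r5, r1 ; 0/65535/0/1/0/13/5
#7 beq  r2, r4, L11 ; 0/65535/0/1/0/13/5 ; →target
#8 or   r4, r4, r6 ; 0/65535/0/1/5/13/5
#11 addi  r4, r4, 8 ; 0/65535/0/1/13/13/5

1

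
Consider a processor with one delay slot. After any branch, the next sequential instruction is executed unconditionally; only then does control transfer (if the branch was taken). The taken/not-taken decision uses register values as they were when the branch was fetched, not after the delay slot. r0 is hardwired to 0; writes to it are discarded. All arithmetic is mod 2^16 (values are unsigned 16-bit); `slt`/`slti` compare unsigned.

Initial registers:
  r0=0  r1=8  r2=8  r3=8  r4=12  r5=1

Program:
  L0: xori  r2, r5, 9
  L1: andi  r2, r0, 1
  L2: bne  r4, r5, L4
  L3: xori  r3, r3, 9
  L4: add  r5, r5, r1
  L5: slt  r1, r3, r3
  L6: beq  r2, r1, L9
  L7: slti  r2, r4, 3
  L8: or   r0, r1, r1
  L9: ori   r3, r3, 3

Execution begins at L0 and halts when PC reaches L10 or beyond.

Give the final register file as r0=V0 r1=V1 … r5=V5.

#0 xori  r2, r5, 9 ; 0/8/8/8/12/1
#1 andi  r2, r0, 1 ; 0/8/0/8/12/1
#2 bne  r4, r5, L4 ; 0/8/0/8/12/1 ; →target
#3 xori  r3, r3, 9 ; 0/8/0/1/12/1
#4 add  r5, r5, r1 ; 0/8/0/1/12/9
#5 slt  r1, r3, r3 ; 0/0/0/1/12/9
#6 beq  r2, r1, L9 ; 0/0/0/1/12/9 ; →target
#7 slti  r2, r4, 3 ; 0/0/0/1/12/9
#9 ori   r3, r3, 3 ; 0/0/0/3/12/9

r0=0 r1=0 r2=0 r3=3 r4=12 r5=9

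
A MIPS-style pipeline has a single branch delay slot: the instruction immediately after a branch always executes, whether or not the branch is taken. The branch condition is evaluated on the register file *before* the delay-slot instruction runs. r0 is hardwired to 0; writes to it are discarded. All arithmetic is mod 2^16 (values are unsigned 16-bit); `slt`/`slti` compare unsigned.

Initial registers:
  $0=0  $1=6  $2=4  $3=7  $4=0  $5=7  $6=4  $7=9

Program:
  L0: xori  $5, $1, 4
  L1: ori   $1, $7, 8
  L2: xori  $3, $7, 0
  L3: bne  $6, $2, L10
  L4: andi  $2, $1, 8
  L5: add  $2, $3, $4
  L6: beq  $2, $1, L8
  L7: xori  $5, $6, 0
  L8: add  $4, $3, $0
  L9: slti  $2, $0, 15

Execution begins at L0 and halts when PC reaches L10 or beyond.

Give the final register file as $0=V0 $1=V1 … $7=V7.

  step pc=0: xori  $5, $1, 4  regs=(0,6,4,7,0,2,4,9)
  step pc=1: ori   $1, $7, 8  regs=(0,9,4,7,0,2,4,9)
  step pc=2: xori  $3, $7, 0  regs=(0,9,4,9,0,2,4,9)
  step pc=3: bne  $6, $2, L10  cond=F  regs=(0,9,4,9,0,2,4,9)
  step pc=4: andi  $2, $1, 8  regs=(0,9,8,9,0,2,4,9)
  step pc=5: add  $2, $3, $4  regs=(0,9,9,9,0,2,4,9)
  step pc=6: beq  $2, $1, L8  cond=T  regs=(0,9,9,9,0,2,4,9)
  step pc=7: xori  $5, $6, 0  regs=(0,9,9,9,0,4,4,9)
  step pc=8: add  $4, $3, $0  regs=(0,9,9,9,9,4,4,9)
  step pc=9: slti  $2, $0, 15  regs=(0,9,1,9,9,4,4,9)

$0=0 $1=9 $2=1 $3=9 $4=9 $5=4 $6=4 $7=9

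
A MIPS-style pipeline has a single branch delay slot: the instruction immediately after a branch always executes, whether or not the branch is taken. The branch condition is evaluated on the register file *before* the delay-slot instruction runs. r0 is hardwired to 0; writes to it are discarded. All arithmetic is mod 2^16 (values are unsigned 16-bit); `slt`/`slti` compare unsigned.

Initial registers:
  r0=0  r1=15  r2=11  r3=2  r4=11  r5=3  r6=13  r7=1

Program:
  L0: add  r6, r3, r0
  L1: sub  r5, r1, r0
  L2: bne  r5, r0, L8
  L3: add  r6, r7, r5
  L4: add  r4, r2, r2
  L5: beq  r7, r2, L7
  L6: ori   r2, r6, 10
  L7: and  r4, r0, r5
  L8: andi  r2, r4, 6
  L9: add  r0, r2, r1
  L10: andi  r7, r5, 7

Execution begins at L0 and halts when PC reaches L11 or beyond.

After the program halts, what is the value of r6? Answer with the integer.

  step pc=0: add  r6, r3, r0  regs=(0,15,11,2,11,3,2,1)
  step pc=1: sub  r5, r1, r0  regs=(0,15,11,2,11,15,2,1)
  step pc=2: bne  r5, r0, L8  cond=T  regs=(0,15,11,2,11,15,2,1)
  step pc=3: add  r6, r7, r5  regs=(0,15,11,2,11,15,16,1)
  step pc=8: andi  r2, r4, 6  regs=(0,15,2,2,11,15,16,1)
  step pc=9: add  r0, r2, r1  regs=(0,15,2,2,11,15,16,1)
  step pc=10: andi  r7, r5, 7  regs=(0,15,2,2,11,15,16,7)

16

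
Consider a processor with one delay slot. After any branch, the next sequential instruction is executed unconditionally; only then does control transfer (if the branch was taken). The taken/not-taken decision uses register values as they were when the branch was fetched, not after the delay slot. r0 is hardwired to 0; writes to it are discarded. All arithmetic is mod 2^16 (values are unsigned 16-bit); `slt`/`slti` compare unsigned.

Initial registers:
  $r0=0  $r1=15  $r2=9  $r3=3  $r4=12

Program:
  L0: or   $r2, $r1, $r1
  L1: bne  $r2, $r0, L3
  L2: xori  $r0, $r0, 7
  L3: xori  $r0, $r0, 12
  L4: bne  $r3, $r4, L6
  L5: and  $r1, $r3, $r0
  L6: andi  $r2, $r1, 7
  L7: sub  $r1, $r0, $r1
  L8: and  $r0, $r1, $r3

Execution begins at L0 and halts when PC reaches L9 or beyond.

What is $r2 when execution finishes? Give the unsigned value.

0

[0] or   $r2, $r1, $r1  →  {$r0:0, $r1:15, $r2:15, $r3:3, $r4:12}
[1] bne  $r2, $r0, L3  →  {$r0:0, $r1:15, $r2:15, $r3:3, $r4:12}  ⟨branch taken⟩
[2] xori  $r0, $r0, 7  →  {$r0:0, $r1:15, $r2:15, $r3:3, $r4:12}
[3] xori  $r0, $r0, 12  →  {$r0:0, $r1:15, $r2:15, $r3:3, $r4:12}
[4] bne  $r3, $r4, L6  →  {$r0:0, $r1:15, $r2:15, $r3:3, $r4:12}  ⟨branch taken⟩
[5] and  $r1, $r3, $r0  →  {$r0:0, $r1:0, $r2:15, $r3:3, $r4:12}
[6] andi  $r2, $r1, 7  →  {$r0:0, $r1:0, $r2:0, $r3:3, $r4:12}
[7] sub  $r1, $r0, $r1  →  {$r0:0, $r1:0, $r2:0, $r3:3, $r4:12}
[8] and  $r0, $r1, $r3  →  {$r0:0, $r1:0, $r2:0, $r3:3, $r4:12}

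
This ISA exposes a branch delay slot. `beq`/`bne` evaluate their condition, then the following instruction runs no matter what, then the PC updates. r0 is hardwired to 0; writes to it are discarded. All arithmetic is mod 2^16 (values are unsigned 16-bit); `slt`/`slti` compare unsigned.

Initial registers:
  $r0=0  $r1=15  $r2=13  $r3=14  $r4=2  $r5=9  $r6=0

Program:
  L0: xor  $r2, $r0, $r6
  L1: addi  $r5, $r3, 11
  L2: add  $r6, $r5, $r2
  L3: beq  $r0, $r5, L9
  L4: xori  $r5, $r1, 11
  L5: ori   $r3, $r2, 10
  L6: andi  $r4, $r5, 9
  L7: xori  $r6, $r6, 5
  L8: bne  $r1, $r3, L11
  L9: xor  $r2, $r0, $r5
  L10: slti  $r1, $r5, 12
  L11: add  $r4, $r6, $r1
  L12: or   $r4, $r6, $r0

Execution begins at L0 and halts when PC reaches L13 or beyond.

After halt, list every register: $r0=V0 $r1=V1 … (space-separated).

$r0=0 $r1=15 $r2=4 $r3=10 $r4=28 $r5=4 $r6=28

PC=0  xor  $r2, $r0, $r6     | $r0=0 $r1=15 $r2=0 $r3=14 $r4=2 $r5=9 $r6=0
PC=1  addi  $r5, $r3, 11     | $r0=0 $r1=15 $r2=0 $r3=14 $r4=2 $r5=25 $r6=0
PC=2  add  $r6, $r5, $r2     | $r0=0 $r1=15 $r2=0 $r3=14 $r4=2 $r5=25 $r6=25
PC=3  beq  $r0, $r5, L9      | $r0=0 $r1=15 $r2=0 $r3=14 $r4=2 $r5=25 $r6=25  [not taken]
PC=4  xori  $r5, $r1, 11     | $r0=0 $r1=15 $r2=0 $r3=14 $r4=2 $r5=4 $r6=25
PC=5  ori   $r3, $r2, 10     | $r0=0 $r1=15 $r2=0 $r3=10 $r4=2 $r5=4 $r6=25
PC=6  andi  $r4, $r5, 9      | $r0=0 $r1=15 $r2=0 $r3=10 $r4=0 $r5=4 $r6=25
PC=7  xori  $r6, $r6, 5      | $r0=0 $r1=15 $r2=0 $r3=10 $r4=0 $r5=4 $r6=28
PC=8  bne  $r1, $r3, L11     | $r0=0 $r1=15 $r2=0 $r3=10 $r4=0 $r5=4 $r6=28  [TAKEN]
PC=9  xor  $r2, $r0, $r5     | $r0=0 $r1=15 $r2=4 $r3=10 $r4=0 $r5=4 $r6=28
PC=11 add  $r4, $r6, $r1     | $r0=0 $r1=15 $r2=4 $r3=10 $r4=43 $r5=4 $r6=28
PC=12 or   $r4, $r6, $r0     | $r0=0 $r1=15 $r2=4 $r3=10 $r4=28 $r5=4 $r6=28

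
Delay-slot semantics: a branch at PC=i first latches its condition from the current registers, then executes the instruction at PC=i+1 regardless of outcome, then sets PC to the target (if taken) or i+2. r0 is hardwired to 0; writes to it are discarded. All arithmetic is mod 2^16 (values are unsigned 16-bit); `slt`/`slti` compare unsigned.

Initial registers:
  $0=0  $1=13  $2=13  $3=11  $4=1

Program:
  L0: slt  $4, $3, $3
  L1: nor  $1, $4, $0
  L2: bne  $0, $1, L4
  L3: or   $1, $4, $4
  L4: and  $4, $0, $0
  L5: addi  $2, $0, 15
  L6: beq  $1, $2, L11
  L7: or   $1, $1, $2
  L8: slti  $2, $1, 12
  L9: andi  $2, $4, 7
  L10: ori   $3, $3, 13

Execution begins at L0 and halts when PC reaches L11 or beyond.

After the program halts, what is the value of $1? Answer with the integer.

#0 slt  $4, $3, $3 ; 0/13/13/11/0
#1 nor  $1, $4, $0 ; 0/65535/13/11/0
#2 bne  $0, $1, L4 ; 0/65535/13/11/0 ; →target
#3 or   $1, $4, $4 ; 0/0/13/11/0
#4 and  $4, $0, $0 ; 0/0/13/11/0
#5 addi  $2, $0, 15 ; 0/0/15/11/0
#6 beq  $1, $2, L11 ; 0/0/15/11/0 ; →fallthru
#7 or   $1, $1, $2 ; 0/15/15/11/0
#8 slti  $2, $1, 12 ; 0/15/0/11/0
#9 andi  $2, $4, 7 ; 0/15/0/11/0
#10 ori   $3, $3, 13 ; 0/15/0/15/0

15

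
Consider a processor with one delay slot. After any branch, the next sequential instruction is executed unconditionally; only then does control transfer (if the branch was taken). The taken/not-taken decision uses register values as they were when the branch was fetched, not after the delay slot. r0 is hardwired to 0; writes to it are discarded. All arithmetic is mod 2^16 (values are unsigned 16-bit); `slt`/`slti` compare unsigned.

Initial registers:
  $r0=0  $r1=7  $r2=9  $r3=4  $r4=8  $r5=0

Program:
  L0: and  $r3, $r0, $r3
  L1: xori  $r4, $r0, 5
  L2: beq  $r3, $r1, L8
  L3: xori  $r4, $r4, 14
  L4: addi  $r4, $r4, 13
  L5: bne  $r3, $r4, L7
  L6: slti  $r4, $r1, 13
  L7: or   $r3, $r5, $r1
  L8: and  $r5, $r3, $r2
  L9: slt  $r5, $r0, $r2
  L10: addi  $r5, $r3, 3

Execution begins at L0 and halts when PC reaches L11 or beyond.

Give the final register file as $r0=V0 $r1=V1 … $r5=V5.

PC=0  and  $r3, $r0, $r3     | $r0=0 $r1=7 $r2=9 $r3=0 $r4=8 $r5=0
PC=1  xori  $r4, $r0, 5      | $r0=0 $r1=7 $r2=9 $r3=0 $r4=5 $r5=0
PC=2  beq  $r3, $r1, L8      | $r0=0 $r1=7 $r2=9 $r3=0 $r4=5 $r5=0  [not taken]
PC=3  xori  $r4, $r4, 14     | $r0=0 $r1=7 $r2=9 $r3=0 $r4=11 $r5=0
PC=4  addi  $r4, $r4, 13     | $r0=0 $r1=7 $r2=9 $r3=0 $r4=24 $r5=0
PC=5  bne  $r3, $r4, L7      | $r0=0 $r1=7 $r2=9 $r3=0 $r4=24 $r5=0  [TAKEN]
PC=6  slti  $r4, $r1, 13     | $r0=0 $r1=7 $r2=9 $r3=0 $r4=1 $r5=0
PC=7  or   $r3, $r5, $r1     | $r0=0 $r1=7 $r2=9 $r3=7 $r4=1 $r5=0
PC=8  and  $r5, $r3, $r2     | $r0=0 $r1=7 $r2=9 $r3=7 $r4=1 $r5=1
PC=9  slt  $r5, $r0, $r2     | $r0=0 $r1=7 $r2=9 $r3=7 $r4=1 $r5=1
PC=10 addi  $r5, $r3, 3      | $r0=0 $r1=7 $r2=9 $r3=7 $r4=1 $r5=10

$r0=0 $r1=7 $r2=9 $r3=7 $r4=1 $r5=10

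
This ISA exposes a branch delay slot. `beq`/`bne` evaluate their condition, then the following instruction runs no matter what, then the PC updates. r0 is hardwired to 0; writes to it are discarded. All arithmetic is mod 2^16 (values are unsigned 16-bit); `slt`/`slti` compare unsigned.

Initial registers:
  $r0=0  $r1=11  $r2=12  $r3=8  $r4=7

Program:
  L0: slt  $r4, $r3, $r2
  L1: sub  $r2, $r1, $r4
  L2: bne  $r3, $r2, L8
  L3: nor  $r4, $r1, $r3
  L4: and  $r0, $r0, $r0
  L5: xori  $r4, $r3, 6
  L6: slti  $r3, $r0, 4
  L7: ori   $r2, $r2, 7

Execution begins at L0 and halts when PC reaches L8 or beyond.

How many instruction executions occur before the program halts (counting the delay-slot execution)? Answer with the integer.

4

[0] slt  $r4, $r3, $r2  →  {$r0:0, $r1:11, $r2:12, $r3:8, $r4:1}
[1] sub  $r2, $r1, $r4  →  {$r0:0, $r1:11, $r2:10, $r3:8, $r4:1}
[2] bne  $r3, $r2, L8  →  {$r0:0, $r1:11, $r2:10, $r3:8, $r4:1}  ⟨branch taken⟩
[3] nor  $r4, $r1, $r3  →  {$r0:0, $r1:11, $r2:10, $r3:8, $r4:65524}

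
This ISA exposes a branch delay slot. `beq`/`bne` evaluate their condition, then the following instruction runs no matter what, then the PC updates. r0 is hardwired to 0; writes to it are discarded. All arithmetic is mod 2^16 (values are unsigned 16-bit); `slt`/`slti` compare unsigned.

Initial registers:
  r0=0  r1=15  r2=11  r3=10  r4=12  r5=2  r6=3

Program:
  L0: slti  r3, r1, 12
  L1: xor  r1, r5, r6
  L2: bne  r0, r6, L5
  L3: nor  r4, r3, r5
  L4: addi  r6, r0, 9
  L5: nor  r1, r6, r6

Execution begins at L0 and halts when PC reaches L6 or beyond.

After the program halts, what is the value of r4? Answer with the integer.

[0] slti  r3, r1, 12  →  {r0:0, r1:15, r2:11, r3:0, r4:12, r5:2, r6:3}
[1] xor  r1, r5, r6  →  {r0:0, r1:1, r2:11, r3:0, r4:12, r5:2, r6:3}
[2] bne  r0, r6, L5  →  {r0:0, r1:1, r2:11, r3:0, r4:12, r5:2, r6:3}  ⟨branch taken⟩
[3] nor  r4, r3, r5  →  {r0:0, r1:1, r2:11, r3:0, r4:65533, r5:2, r6:3}
[5] nor  r1, r6, r6  →  {r0:0, r1:65532, r2:11, r3:0, r4:65533, r5:2, r6:3}

65533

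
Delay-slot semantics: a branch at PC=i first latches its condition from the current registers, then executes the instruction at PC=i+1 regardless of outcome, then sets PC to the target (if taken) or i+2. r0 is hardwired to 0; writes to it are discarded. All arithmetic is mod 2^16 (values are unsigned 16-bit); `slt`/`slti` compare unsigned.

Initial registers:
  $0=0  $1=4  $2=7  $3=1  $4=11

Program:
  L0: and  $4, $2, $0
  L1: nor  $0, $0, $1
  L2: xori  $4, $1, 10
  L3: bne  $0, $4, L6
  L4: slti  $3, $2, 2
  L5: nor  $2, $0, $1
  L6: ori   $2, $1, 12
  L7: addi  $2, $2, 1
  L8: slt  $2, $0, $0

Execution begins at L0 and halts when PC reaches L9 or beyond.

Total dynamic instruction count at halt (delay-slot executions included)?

8

#0 and  $4, $2, $0 ; 0/4/7/1/0
#1 nor  $0, $0, $1 ; 0/4/7/1/0
#2 xori  $4, $1, 10 ; 0/4/7/1/14
#3 bne  $0, $4, L6 ; 0/4/7/1/14 ; →target
#4 slti  $3, $2, 2 ; 0/4/7/0/14
#6 ori   $2, $1, 12 ; 0/4/12/0/14
#7 addi  $2, $2, 1 ; 0/4/13/0/14
#8 slt  $2, $0, $0 ; 0/4/0/0/14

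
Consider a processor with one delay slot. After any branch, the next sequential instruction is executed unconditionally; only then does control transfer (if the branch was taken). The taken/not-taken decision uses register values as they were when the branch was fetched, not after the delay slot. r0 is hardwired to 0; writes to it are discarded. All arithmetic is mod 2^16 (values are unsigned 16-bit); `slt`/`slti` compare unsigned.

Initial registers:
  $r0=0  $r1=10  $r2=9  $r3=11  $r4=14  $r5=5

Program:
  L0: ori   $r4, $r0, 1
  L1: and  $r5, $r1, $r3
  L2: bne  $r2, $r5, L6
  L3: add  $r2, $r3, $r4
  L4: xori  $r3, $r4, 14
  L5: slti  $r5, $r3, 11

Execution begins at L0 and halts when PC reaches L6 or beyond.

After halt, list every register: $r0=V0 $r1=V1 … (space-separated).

#0 ori   $r4, $r0, 1 ; 0/10/9/11/1/5
#1 and  $r5, $r1, $r3 ; 0/10/9/11/1/10
#2 bne  $r2, $r5, L6 ; 0/10/9/11/1/10 ; →target
#3 add  $r2, $r3, $r4 ; 0/10/12/11/1/10

$r0=0 $r1=10 $r2=12 $r3=11 $r4=1 $r5=10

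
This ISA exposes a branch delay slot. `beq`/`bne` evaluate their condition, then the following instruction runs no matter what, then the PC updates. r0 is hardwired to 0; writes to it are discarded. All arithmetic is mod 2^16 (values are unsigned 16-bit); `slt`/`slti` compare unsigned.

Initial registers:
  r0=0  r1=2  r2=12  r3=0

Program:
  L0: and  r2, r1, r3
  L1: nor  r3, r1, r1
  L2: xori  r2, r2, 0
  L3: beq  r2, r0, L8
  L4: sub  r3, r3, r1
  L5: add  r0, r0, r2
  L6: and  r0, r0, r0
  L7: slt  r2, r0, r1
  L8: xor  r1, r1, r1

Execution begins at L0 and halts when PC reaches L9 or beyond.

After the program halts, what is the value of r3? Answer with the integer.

65531

  step pc=0: and  r2, r1, r3  regs=(0,2,0,0)
  step pc=1: nor  r3, r1, r1  regs=(0,2,0,65533)
  step pc=2: xori  r2, r2, 0  regs=(0,2,0,65533)
  step pc=3: beq  r2, r0, L8  cond=T  regs=(0,2,0,65533)
  step pc=4: sub  r3, r3, r1  regs=(0,2,0,65531)
  step pc=8: xor  r1, r1, r1  regs=(0,0,0,65531)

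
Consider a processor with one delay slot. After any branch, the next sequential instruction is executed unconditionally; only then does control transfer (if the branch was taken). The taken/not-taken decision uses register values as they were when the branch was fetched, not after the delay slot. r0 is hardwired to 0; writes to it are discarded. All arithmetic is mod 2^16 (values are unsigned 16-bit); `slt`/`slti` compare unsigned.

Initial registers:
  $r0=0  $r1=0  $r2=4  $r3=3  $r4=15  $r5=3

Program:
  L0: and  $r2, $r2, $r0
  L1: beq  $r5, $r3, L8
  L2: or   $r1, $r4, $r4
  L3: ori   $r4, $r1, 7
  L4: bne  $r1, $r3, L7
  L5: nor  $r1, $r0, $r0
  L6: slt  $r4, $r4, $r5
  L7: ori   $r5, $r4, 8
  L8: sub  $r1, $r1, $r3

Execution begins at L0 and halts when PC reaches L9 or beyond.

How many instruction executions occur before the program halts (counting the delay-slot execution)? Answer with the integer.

#0 and  $r2, $r2, $r0 ; 0/0/0/3/15/3
#1 beq  $r5, $r3, L8 ; 0/0/0/3/15/3 ; →target
#2 or   $r1, $r4, $r4 ; 0/15/0/3/15/3
#8 sub  $r1, $r1, $r3 ; 0/12/0/3/15/3

4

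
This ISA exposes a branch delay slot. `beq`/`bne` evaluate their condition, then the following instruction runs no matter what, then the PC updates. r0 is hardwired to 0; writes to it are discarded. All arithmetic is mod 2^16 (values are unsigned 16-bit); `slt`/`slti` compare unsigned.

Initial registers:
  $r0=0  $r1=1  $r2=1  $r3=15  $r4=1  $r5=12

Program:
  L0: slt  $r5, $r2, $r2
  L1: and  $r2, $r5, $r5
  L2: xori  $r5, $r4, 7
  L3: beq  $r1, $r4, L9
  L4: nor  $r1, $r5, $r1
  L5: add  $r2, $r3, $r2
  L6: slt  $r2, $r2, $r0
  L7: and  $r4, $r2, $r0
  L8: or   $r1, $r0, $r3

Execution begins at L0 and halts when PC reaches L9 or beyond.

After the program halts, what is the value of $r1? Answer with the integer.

65528

#0 slt  $r5, $r2, $r2 ; 0/1/1/15/1/0
#1 and  $r2, $r5, $r5 ; 0/1/0/15/1/0
#2 xori  $r5, $r4, 7 ; 0/1/0/15/1/6
#3 beq  $r1, $r4, L9 ; 0/1/0/15/1/6 ; →target
#4 nor  $r1, $r5, $r1 ; 0/65528/0/15/1/6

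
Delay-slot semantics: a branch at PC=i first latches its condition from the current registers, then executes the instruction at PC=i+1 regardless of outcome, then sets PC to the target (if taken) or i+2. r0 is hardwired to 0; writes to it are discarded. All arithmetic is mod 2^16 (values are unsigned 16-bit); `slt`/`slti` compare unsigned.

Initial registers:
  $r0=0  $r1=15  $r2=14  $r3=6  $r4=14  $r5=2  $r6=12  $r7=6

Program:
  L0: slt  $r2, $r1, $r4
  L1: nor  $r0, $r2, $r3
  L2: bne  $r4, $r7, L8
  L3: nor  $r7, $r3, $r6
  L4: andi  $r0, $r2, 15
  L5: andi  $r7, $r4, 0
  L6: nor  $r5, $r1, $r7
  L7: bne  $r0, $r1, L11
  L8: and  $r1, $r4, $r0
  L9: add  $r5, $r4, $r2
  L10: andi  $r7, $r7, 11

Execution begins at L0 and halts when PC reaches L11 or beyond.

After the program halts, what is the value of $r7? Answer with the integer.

1

  step pc=0: slt  $r2, $r1, $r4  regs=(0,15,0,6,14,2,12,6)
  step pc=1: nor  $r0, $r2, $r3  regs=(0,15,0,6,14,2,12,6)
  step pc=2: bne  $r4, $r7, L8  cond=T  regs=(0,15,0,6,14,2,12,6)
  step pc=3: nor  $r7, $r3, $r6  regs=(0,15,0,6,14,2,12,65521)
  step pc=8: and  $r1, $r4, $r0  regs=(0,0,0,6,14,2,12,65521)
  step pc=9: add  $r5, $r4, $r2  regs=(0,0,0,6,14,14,12,65521)
  step pc=10: andi  $r7, $r7, 11  regs=(0,0,0,6,14,14,12,1)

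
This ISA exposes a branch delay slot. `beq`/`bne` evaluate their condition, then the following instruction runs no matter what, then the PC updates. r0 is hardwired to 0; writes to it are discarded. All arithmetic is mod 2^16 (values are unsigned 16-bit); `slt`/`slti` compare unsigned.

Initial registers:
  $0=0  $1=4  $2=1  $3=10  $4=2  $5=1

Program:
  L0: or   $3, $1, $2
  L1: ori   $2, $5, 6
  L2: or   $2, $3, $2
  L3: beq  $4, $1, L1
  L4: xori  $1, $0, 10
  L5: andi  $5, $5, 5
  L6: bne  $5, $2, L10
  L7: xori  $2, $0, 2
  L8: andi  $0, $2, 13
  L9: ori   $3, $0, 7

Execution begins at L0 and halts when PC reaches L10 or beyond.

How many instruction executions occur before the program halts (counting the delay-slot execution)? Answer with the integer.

PC=0  or   $3, $1, $2        | $0=0 $1=4 $2=1 $3=5 $4=2 $5=1
PC=1  ori   $2, $5, 6        | $0=0 $1=4 $2=7 $3=5 $4=2 $5=1
PC=2  or   $2, $3, $2        | $0=0 $1=4 $2=7 $3=5 $4=2 $5=1
PC=3  beq  $4, $1, L1        | $0=0 $1=4 $2=7 $3=5 $4=2 $5=1  [not taken]
PC=4  xori  $1, $0, 10       | $0=0 $1=10 $2=7 $3=5 $4=2 $5=1
PC=5  andi  $5, $5, 5        | $0=0 $1=10 $2=7 $3=5 $4=2 $5=1
PC=6  bne  $5, $2, L10       | $0=0 $1=10 $2=7 $3=5 $4=2 $5=1  [TAKEN]
PC=7  xori  $2, $0, 2        | $0=0 $1=10 $2=2 $3=5 $4=2 $5=1

8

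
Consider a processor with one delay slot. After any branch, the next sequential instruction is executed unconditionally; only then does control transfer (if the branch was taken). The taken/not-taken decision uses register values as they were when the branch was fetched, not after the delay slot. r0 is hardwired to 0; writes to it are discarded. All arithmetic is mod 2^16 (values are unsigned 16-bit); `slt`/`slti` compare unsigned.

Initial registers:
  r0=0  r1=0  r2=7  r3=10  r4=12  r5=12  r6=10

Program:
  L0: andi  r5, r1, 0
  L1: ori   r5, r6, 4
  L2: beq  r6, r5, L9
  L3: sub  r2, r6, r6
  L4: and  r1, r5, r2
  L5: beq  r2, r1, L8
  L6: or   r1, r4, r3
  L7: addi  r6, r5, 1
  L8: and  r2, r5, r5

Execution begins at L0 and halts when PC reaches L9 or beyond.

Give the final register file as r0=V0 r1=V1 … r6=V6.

r0=0 r1=14 r2=14 r3=10 r4=12 r5=14 r6=10

PC=0  andi  r5, r1, 0        | r0=0 r1=0 r2=7 r3=10 r4=12 r5=0 r6=10
PC=1  ori   r5, r6, 4        | r0=0 r1=0 r2=7 r3=10 r4=12 r5=14 r6=10
PC=2  beq  r6, r5, L9        | r0=0 r1=0 r2=7 r3=10 r4=12 r5=14 r6=10  [not taken]
PC=3  sub  r2, r6, r6        | r0=0 r1=0 r2=0 r3=10 r4=12 r5=14 r6=10
PC=4  and  r1, r5, r2        | r0=0 r1=0 r2=0 r3=10 r4=12 r5=14 r6=10
PC=5  beq  r2, r1, L8        | r0=0 r1=0 r2=0 r3=10 r4=12 r5=14 r6=10  [TAKEN]
PC=6  or   r1, r4, r3        | r0=0 r1=14 r2=0 r3=10 r4=12 r5=14 r6=10
PC=8  and  r2, r5, r5        | r0=0 r1=14 r2=14 r3=10 r4=12 r5=14 r6=10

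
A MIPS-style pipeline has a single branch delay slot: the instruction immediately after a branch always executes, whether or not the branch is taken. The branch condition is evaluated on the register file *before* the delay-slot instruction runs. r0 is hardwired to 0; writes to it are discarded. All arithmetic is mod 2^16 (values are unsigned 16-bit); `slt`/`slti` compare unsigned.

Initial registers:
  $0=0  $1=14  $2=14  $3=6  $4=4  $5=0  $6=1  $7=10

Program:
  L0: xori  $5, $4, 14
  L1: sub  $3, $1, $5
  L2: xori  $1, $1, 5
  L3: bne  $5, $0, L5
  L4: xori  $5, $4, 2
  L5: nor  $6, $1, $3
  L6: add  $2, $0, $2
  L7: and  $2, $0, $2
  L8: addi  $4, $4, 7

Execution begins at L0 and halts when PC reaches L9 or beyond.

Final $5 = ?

6

  step pc=0: xori  $5, $4, 14  regs=(0,14,14,6,4,10,1,10)
  step pc=1: sub  $3, $1, $5  regs=(0,14,14,4,4,10,1,10)
  step pc=2: xori  $1, $1, 5  regs=(0,11,14,4,4,10,1,10)
  step pc=3: bne  $5, $0, L5  cond=T  regs=(0,11,14,4,4,10,1,10)
  step pc=4: xori  $5, $4, 2  regs=(0,11,14,4,4,6,1,10)
  step pc=5: nor  $6, $1, $3  regs=(0,11,14,4,4,6,65520,10)
  step pc=6: add  $2, $0, $2  regs=(0,11,14,4,4,6,65520,10)
  step pc=7: and  $2, $0, $2  regs=(0,11,0,4,4,6,65520,10)
  step pc=8: addi  $4, $4, 7  regs=(0,11,0,4,11,6,65520,10)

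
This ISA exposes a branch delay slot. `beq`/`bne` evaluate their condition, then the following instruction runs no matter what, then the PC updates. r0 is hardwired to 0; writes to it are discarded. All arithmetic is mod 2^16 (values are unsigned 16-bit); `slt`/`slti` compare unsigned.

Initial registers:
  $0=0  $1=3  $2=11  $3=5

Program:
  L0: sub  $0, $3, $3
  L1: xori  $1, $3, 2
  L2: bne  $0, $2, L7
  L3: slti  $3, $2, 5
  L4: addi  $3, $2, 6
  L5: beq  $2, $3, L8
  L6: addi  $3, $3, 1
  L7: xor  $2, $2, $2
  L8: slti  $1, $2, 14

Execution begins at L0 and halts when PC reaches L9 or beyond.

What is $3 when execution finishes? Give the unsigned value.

#0 sub  $0, $3, $3 ; 0/3/11/5
#1 xori  $1, $3, 2 ; 0/7/11/5
#2 bne  $0, $2, L7 ; 0/7/11/5 ; →target
#3 slti  $3, $2, 5 ; 0/7/11/0
#7 xor  $2, $2, $2 ; 0/7/0/0
#8 slti  $1, $2, 14 ; 0/1/0/0

0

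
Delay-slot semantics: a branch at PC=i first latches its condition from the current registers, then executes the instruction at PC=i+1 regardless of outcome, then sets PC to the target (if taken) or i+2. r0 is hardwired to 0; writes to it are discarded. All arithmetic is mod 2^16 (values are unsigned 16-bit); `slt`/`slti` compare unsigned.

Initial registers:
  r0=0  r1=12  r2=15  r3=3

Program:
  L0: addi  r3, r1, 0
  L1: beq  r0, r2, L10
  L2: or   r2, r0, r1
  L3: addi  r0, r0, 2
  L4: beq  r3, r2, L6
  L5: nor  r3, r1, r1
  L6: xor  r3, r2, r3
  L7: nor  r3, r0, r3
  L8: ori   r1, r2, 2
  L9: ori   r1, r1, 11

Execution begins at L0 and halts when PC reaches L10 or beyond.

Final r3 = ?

0

  step pc=0: addi  r3, r1, 0  regs=(0,12,15,12)
  step pc=1: beq  r0, r2, L10  cond=F  regs=(0,12,15,12)
  step pc=2: or   r2, r0, r1  regs=(0,12,12,12)
  step pc=3: addi  r0, r0, 2  regs=(0,12,12,12)
  step pc=4: beq  r3, r2, L6  cond=T  regs=(0,12,12,12)
  step pc=5: nor  r3, r1, r1  regs=(0,12,12,65523)
  step pc=6: xor  r3, r2, r3  regs=(0,12,12,65535)
  step pc=7: nor  r3, r0, r3  regs=(0,12,12,0)
  step pc=8: ori   r1, r2, 2  regs=(0,14,12,0)
  step pc=9: ori   r1, r1, 11  regs=(0,15,12,0)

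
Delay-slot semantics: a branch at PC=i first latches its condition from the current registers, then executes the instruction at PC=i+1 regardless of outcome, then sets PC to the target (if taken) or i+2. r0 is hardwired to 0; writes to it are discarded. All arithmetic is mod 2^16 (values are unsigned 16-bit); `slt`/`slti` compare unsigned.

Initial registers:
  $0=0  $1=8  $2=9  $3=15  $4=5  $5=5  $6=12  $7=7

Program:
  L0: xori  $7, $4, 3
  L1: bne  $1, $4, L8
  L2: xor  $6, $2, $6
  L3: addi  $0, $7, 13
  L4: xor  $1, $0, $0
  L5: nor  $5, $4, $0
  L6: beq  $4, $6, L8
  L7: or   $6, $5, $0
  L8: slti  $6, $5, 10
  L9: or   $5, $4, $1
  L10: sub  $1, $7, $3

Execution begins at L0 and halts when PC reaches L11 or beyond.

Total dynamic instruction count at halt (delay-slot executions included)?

6

[0] xori  $7, $4, 3  →  {$0:0, $1:8, $2:9, $3:15, $4:5, $5:5, $6:12, $7:6}
[1] bne  $1, $4, L8  →  {$0:0, $1:8, $2:9, $3:15, $4:5, $5:5, $6:12, $7:6}  ⟨branch taken⟩
[2] xor  $6, $2, $6  →  {$0:0, $1:8, $2:9, $3:15, $4:5, $5:5, $6:5, $7:6}
[8] slti  $6, $5, 10  →  {$0:0, $1:8, $2:9, $3:15, $4:5, $5:5, $6:1, $7:6}
[9] or   $5, $4, $1  →  {$0:0, $1:8, $2:9, $3:15, $4:5, $5:13, $6:1, $7:6}
[10] sub  $1, $7, $3  →  {$0:0, $1:65527, $2:9, $3:15, $4:5, $5:13, $6:1, $7:6}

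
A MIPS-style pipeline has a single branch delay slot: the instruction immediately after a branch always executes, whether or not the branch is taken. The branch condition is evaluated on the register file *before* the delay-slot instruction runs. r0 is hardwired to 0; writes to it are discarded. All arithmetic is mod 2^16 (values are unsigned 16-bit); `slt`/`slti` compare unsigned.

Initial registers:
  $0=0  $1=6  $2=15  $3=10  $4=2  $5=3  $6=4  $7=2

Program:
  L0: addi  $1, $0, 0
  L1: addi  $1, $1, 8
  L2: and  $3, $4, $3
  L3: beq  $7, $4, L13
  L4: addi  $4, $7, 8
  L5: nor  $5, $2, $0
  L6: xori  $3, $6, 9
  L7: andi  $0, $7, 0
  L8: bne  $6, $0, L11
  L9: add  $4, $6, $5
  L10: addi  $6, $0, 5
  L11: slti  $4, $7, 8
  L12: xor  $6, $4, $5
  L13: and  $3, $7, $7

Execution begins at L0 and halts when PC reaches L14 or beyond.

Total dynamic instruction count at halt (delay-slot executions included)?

[0] addi  $1, $0, 0  →  {$0:0, $1:0, $2:15, $3:10, $4:2, $5:3, $6:4, $7:2}
[1] addi  $1, $1, 8  →  {$0:0, $1:8, $2:15, $3:10, $4:2, $5:3, $6:4, $7:2}
[2] and  $3, $4, $3  →  {$0:0, $1:8, $2:15, $3:2, $4:2, $5:3, $6:4, $7:2}
[3] beq  $7, $4, L13  →  {$0:0, $1:8, $2:15, $3:2, $4:2, $5:3, $6:4, $7:2}  ⟨branch taken⟩
[4] addi  $4, $7, 8  →  {$0:0, $1:8, $2:15, $3:2, $4:10, $5:3, $6:4, $7:2}
[13] and  $3, $7, $7  →  {$0:0, $1:8, $2:15, $3:2, $4:10, $5:3, $6:4, $7:2}

6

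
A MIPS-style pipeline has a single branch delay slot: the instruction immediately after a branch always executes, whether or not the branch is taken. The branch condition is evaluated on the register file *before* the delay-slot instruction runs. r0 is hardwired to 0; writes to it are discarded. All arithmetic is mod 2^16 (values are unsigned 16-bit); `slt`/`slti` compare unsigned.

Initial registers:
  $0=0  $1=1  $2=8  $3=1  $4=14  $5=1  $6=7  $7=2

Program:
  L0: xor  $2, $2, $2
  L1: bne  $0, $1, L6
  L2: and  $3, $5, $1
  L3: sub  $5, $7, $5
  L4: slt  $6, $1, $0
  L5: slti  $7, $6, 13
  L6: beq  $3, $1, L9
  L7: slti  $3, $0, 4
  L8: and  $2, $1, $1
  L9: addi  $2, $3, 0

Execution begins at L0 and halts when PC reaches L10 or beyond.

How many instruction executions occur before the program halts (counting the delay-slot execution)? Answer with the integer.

6

#0 xor  $2, $2, $2 ; 0/1/0/1/14/1/7/2
#1 bne  $0, $1, L6 ; 0/1/0/1/14/1/7/2 ; →target
#2 and  $3, $5, $1 ; 0/1/0/1/14/1/7/2
#6 beq  $3, $1, L9 ; 0/1/0/1/14/1/7/2 ; →target
#7 slti  $3, $0, 4 ; 0/1/0/1/14/1/7/2
#9 addi  $2, $3, 0 ; 0/1/1/1/14/1/7/2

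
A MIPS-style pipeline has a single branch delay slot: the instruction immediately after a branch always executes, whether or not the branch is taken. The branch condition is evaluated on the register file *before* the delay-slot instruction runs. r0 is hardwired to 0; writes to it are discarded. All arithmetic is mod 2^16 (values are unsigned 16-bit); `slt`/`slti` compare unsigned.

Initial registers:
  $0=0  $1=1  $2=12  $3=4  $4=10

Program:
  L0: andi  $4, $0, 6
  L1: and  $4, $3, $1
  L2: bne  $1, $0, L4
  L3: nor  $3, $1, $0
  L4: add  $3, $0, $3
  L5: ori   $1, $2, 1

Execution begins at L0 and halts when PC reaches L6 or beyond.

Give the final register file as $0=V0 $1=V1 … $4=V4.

PC=0  andi  $4, $0, 6        | $0=0 $1=1 $2=12 $3=4 $4=0
PC=1  and  $4, $3, $1        | $0=0 $1=1 $2=12 $3=4 $4=0
PC=2  bne  $1, $0, L4        | $0=0 $1=1 $2=12 $3=4 $4=0  [TAKEN]
PC=3  nor  $3, $1, $0        | $0=0 $1=1 $2=12 $3=65534 $4=0
PC=4  add  $3, $0, $3        | $0=0 $1=1 $2=12 $3=65534 $4=0
PC=5  ori   $1, $2, 1        | $0=0 $1=13 $2=12 $3=65534 $4=0

$0=0 $1=13 $2=12 $3=65534 $4=0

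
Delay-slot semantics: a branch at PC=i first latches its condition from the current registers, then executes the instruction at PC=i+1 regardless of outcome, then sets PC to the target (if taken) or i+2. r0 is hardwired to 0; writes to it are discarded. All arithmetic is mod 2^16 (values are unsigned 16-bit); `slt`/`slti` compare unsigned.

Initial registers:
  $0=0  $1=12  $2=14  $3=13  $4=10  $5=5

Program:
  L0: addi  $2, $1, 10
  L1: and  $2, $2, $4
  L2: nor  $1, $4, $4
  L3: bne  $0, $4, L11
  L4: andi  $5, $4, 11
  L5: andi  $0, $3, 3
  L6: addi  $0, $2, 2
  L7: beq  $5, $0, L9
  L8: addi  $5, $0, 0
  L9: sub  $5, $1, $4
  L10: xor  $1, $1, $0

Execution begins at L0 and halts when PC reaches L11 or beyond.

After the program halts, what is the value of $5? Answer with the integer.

[0] addi  $2, $1, 10  →  {$0:0, $1:12, $2:22, $3:13, $4:10, $5:5}
[1] and  $2, $2, $4  →  {$0:0, $1:12, $2:2, $3:13, $4:10, $5:5}
[2] nor  $1, $4, $4  →  {$0:0, $1:65525, $2:2, $3:13, $4:10, $5:5}
[3] bne  $0, $4, L11  →  {$0:0, $1:65525, $2:2, $3:13, $4:10, $5:5}  ⟨branch taken⟩
[4] andi  $5, $4, 11  →  {$0:0, $1:65525, $2:2, $3:13, $4:10, $5:10}

10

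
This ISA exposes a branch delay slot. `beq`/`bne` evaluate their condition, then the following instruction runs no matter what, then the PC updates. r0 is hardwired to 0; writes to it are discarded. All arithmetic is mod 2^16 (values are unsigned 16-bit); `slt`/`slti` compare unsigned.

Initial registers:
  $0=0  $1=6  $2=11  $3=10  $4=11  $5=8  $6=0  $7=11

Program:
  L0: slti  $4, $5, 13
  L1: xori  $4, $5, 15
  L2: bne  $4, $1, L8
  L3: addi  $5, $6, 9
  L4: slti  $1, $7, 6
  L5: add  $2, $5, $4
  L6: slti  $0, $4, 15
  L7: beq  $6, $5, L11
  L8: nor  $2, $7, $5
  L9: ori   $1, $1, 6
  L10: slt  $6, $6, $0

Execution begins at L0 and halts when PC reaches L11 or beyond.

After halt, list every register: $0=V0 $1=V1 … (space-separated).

$0=0 $1=6 $2=65524 $3=10 $4=7 $5=9 $6=0 $7=11

PC=0  slti  $4, $5, 13       | $0=0 $1=6 $2=11 $3=10 $4=1 $5=8 $6=0 $7=11
PC=1  xori  $4, $5, 15       | $0=0 $1=6 $2=11 $3=10 $4=7 $5=8 $6=0 $7=11
PC=2  bne  $4, $1, L8        | $0=0 $1=6 $2=11 $3=10 $4=7 $5=8 $6=0 $7=11  [TAKEN]
PC=3  addi  $5, $6, 9        | $0=0 $1=6 $2=11 $3=10 $4=7 $5=9 $6=0 $7=11
PC=8  nor  $2, $7, $5        | $0=0 $1=6 $2=65524 $3=10 $4=7 $5=9 $6=0 $7=11
PC=9  ori   $1, $1, 6        | $0=0 $1=6 $2=65524 $3=10 $4=7 $5=9 $6=0 $7=11
PC=10 slt  $6, $6, $0        | $0=0 $1=6 $2=65524 $3=10 $4=7 $5=9 $6=0 $7=11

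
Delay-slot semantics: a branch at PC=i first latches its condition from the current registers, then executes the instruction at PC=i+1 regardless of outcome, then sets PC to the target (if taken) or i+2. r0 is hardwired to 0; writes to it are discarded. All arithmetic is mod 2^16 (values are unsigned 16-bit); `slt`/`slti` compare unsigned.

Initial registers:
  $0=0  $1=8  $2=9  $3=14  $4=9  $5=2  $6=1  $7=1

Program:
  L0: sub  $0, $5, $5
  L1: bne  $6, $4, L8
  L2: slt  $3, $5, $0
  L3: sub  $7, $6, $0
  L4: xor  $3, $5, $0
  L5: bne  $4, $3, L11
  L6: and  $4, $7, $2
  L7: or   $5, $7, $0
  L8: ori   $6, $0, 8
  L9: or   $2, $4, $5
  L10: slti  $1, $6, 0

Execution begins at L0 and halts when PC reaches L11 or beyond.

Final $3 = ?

#0 sub  $0, $5, $5 ; 0/8/9/14/9/2/1/1
#1 bne  $6, $4, L8 ; 0/8/9/14/9/2/1/1 ; →target
#2 slt  $3, $5, $0 ; 0/8/9/0/9/2/1/1
#8 ori   $6, $0, 8 ; 0/8/9/0/9/2/8/1
#9 or   $2, $4, $5 ; 0/8/11/0/9/2/8/1
#10 slti  $1, $6, 0 ; 0/0/11/0/9/2/8/1

0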